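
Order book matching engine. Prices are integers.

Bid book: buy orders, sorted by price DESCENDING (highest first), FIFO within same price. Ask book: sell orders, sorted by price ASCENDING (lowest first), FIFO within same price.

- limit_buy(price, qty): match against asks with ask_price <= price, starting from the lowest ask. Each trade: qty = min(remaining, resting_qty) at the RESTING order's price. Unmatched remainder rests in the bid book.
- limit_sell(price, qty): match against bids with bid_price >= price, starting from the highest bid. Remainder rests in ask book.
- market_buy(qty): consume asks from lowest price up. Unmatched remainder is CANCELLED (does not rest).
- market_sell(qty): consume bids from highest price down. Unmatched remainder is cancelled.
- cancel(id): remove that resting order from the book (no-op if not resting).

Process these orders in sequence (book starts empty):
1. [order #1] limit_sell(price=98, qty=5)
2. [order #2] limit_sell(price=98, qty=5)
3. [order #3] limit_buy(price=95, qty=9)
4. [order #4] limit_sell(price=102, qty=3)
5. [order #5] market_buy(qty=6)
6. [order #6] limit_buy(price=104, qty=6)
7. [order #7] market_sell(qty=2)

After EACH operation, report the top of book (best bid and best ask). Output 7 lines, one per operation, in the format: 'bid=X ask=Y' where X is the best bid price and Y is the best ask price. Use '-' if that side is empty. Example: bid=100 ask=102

After op 1 [order #1] limit_sell(price=98, qty=5): fills=none; bids=[-] asks=[#1:5@98]
After op 2 [order #2] limit_sell(price=98, qty=5): fills=none; bids=[-] asks=[#1:5@98 #2:5@98]
After op 3 [order #3] limit_buy(price=95, qty=9): fills=none; bids=[#3:9@95] asks=[#1:5@98 #2:5@98]
After op 4 [order #4] limit_sell(price=102, qty=3): fills=none; bids=[#3:9@95] asks=[#1:5@98 #2:5@98 #4:3@102]
After op 5 [order #5] market_buy(qty=6): fills=#5x#1:5@98 #5x#2:1@98; bids=[#3:9@95] asks=[#2:4@98 #4:3@102]
After op 6 [order #6] limit_buy(price=104, qty=6): fills=#6x#2:4@98 #6x#4:2@102; bids=[#3:9@95] asks=[#4:1@102]
After op 7 [order #7] market_sell(qty=2): fills=#3x#7:2@95; bids=[#3:7@95] asks=[#4:1@102]

Answer: bid=- ask=98
bid=- ask=98
bid=95 ask=98
bid=95 ask=98
bid=95 ask=98
bid=95 ask=102
bid=95 ask=102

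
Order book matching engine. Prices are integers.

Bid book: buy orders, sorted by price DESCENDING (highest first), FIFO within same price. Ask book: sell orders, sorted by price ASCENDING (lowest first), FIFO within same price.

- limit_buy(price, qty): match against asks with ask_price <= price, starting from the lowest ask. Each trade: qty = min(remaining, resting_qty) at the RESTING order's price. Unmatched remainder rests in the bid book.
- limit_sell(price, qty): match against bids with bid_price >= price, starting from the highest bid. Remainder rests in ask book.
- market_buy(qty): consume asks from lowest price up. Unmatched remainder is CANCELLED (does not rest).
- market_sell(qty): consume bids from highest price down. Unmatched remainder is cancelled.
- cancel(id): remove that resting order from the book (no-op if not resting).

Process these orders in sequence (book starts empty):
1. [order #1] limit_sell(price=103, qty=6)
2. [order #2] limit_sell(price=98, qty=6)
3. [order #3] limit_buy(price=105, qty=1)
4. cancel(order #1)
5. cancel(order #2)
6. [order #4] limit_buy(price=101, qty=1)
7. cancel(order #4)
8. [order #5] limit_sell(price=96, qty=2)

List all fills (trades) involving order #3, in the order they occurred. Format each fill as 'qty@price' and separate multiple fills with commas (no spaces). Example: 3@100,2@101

After op 1 [order #1] limit_sell(price=103, qty=6): fills=none; bids=[-] asks=[#1:6@103]
After op 2 [order #2] limit_sell(price=98, qty=6): fills=none; bids=[-] asks=[#2:6@98 #1:6@103]
After op 3 [order #3] limit_buy(price=105, qty=1): fills=#3x#2:1@98; bids=[-] asks=[#2:5@98 #1:6@103]
After op 4 cancel(order #1): fills=none; bids=[-] asks=[#2:5@98]
After op 5 cancel(order #2): fills=none; bids=[-] asks=[-]
After op 6 [order #4] limit_buy(price=101, qty=1): fills=none; bids=[#4:1@101] asks=[-]
After op 7 cancel(order #4): fills=none; bids=[-] asks=[-]
After op 8 [order #5] limit_sell(price=96, qty=2): fills=none; bids=[-] asks=[#5:2@96]

Answer: 1@98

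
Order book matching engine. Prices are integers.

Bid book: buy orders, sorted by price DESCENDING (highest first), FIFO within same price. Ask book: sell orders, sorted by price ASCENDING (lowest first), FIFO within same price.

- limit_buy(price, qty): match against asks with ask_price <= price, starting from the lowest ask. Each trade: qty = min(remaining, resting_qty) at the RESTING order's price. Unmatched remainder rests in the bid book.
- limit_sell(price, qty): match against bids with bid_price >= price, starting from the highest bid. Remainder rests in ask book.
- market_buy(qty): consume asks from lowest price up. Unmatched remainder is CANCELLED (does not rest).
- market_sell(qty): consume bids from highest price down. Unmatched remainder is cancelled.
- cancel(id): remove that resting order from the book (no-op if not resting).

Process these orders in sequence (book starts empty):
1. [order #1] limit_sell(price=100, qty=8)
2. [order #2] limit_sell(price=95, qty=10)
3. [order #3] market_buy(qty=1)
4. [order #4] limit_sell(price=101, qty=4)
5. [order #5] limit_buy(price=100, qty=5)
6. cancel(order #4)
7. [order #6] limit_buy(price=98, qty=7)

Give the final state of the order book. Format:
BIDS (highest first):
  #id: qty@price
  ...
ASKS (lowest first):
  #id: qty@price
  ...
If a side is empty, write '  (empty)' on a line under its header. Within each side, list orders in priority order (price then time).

After op 1 [order #1] limit_sell(price=100, qty=8): fills=none; bids=[-] asks=[#1:8@100]
After op 2 [order #2] limit_sell(price=95, qty=10): fills=none; bids=[-] asks=[#2:10@95 #1:8@100]
After op 3 [order #3] market_buy(qty=1): fills=#3x#2:1@95; bids=[-] asks=[#2:9@95 #1:8@100]
After op 4 [order #4] limit_sell(price=101, qty=4): fills=none; bids=[-] asks=[#2:9@95 #1:8@100 #4:4@101]
After op 5 [order #5] limit_buy(price=100, qty=5): fills=#5x#2:5@95; bids=[-] asks=[#2:4@95 #1:8@100 #4:4@101]
After op 6 cancel(order #4): fills=none; bids=[-] asks=[#2:4@95 #1:8@100]
After op 7 [order #6] limit_buy(price=98, qty=7): fills=#6x#2:4@95; bids=[#6:3@98] asks=[#1:8@100]

Answer: BIDS (highest first):
  #6: 3@98
ASKS (lowest first):
  #1: 8@100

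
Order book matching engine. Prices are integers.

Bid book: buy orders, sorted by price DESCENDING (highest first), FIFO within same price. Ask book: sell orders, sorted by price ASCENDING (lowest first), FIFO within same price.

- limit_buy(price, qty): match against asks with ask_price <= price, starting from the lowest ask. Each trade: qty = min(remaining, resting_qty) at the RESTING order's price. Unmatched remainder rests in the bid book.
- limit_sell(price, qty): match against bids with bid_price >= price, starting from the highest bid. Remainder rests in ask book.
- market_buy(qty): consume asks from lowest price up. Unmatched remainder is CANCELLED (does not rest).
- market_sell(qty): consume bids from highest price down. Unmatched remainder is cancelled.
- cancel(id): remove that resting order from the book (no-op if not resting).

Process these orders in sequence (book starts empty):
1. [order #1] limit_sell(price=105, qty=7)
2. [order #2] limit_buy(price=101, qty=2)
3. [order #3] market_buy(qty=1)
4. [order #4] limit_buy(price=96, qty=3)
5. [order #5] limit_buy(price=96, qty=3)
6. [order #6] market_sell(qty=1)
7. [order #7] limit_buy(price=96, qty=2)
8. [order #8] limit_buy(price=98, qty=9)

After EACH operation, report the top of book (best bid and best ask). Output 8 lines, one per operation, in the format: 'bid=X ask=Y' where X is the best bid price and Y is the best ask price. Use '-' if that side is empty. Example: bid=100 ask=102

Answer: bid=- ask=105
bid=101 ask=105
bid=101 ask=105
bid=101 ask=105
bid=101 ask=105
bid=101 ask=105
bid=101 ask=105
bid=101 ask=105

Derivation:
After op 1 [order #1] limit_sell(price=105, qty=7): fills=none; bids=[-] asks=[#1:7@105]
After op 2 [order #2] limit_buy(price=101, qty=2): fills=none; bids=[#2:2@101] asks=[#1:7@105]
After op 3 [order #3] market_buy(qty=1): fills=#3x#1:1@105; bids=[#2:2@101] asks=[#1:6@105]
After op 4 [order #4] limit_buy(price=96, qty=3): fills=none; bids=[#2:2@101 #4:3@96] asks=[#1:6@105]
After op 5 [order #5] limit_buy(price=96, qty=3): fills=none; bids=[#2:2@101 #4:3@96 #5:3@96] asks=[#1:6@105]
After op 6 [order #6] market_sell(qty=1): fills=#2x#6:1@101; bids=[#2:1@101 #4:3@96 #5:3@96] asks=[#1:6@105]
After op 7 [order #7] limit_buy(price=96, qty=2): fills=none; bids=[#2:1@101 #4:3@96 #5:3@96 #7:2@96] asks=[#1:6@105]
After op 8 [order #8] limit_buy(price=98, qty=9): fills=none; bids=[#2:1@101 #8:9@98 #4:3@96 #5:3@96 #7:2@96] asks=[#1:6@105]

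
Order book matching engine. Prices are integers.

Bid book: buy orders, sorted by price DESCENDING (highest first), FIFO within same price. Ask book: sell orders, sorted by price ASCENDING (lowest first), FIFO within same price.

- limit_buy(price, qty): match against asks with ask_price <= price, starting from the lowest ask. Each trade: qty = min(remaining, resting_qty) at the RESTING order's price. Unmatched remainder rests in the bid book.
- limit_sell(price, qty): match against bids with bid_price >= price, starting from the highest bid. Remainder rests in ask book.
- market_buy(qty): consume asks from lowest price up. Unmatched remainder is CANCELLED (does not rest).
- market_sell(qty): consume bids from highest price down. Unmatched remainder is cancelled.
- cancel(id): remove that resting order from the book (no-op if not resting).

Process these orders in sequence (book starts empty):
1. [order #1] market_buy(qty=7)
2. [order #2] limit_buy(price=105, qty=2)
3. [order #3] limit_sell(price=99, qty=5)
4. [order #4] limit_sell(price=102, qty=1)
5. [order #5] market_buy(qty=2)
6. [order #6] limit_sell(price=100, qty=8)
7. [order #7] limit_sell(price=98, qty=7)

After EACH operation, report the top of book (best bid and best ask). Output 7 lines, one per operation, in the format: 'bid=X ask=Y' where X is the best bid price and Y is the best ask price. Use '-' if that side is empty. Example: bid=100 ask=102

After op 1 [order #1] market_buy(qty=7): fills=none; bids=[-] asks=[-]
After op 2 [order #2] limit_buy(price=105, qty=2): fills=none; bids=[#2:2@105] asks=[-]
After op 3 [order #3] limit_sell(price=99, qty=5): fills=#2x#3:2@105; bids=[-] asks=[#3:3@99]
After op 4 [order #4] limit_sell(price=102, qty=1): fills=none; bids=[-] asks=[#3:3@99 #4:1@102]
After op 5 [order #5] market_buy(qty=2): fills=#5x#3:2@99; bids=[-] asks=[#3:1@99 #4:1@102]
After op 6 [order #6] limit_sell(price=100, qty=8): fills=none; bids=[-] asks=[#3:1@99 #6:8@100 #4:1@102]
After op 7 [order #7] limit_sell(price=98, qty=7): fills=none; bids=[-] asks=[#7:7@98 #3:1@99 #6:8@100 #4:1@102]

Answer: bid=- ask=-
bid=105 ask=-
bid=- ask=99
bid=- ask=99
bid=- ask=99
bid=- ask=99
bid=- ask=98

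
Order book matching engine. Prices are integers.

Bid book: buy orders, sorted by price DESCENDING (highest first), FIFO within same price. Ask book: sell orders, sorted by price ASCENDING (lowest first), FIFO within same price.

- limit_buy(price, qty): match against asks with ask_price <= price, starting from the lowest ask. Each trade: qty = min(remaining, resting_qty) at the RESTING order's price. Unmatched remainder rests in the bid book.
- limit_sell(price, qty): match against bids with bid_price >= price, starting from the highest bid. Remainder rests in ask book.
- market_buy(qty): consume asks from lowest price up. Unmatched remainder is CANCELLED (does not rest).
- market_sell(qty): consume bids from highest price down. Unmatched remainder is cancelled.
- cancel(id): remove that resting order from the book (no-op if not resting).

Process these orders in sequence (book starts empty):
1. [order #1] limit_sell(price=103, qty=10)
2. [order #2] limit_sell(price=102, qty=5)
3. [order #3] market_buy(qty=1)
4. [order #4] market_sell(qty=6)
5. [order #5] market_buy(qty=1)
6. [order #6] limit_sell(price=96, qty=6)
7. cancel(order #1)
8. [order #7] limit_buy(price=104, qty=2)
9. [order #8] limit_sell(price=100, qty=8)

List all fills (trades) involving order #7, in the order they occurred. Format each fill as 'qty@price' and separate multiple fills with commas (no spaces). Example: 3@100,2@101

Answer: 2@96

Derivation:
After op 1 [order #1] limit_sell(price=103, qty=10): fills=none; bids=[-] asks=[#1:10@103]
After op 2 [order #2] limit_sell(price=102, qty=5): fills=none; bids=[-] asks=[#2:5@102 #1:10@103]
After op 3 [order #3] market_buy(qty=1): fills=#3x#2:1@102; bids=[-] asks=[#2:4@102 #1:10@103]
After op 4 [order #4] market_sell(qty=6): fills=none; bids=[-] asks=[#2:4@102 #1:10@103]
After op 5 [order #5] market_buy(qty=1): fills=#5x#2:1@102; bids=[-] asks=[#2:3@102 #1:10@103]
After op 6 [order #6] limit_sell(price=96, qty=6): fills=none; bids=[-] asks=[#6:6@96 #2:3@102 #1:10@103]
After op 7 cancel(order #1): fills=none; bids=[-] asks=[#6:6@96 #2:3@102]
After op 8 [order #7] limit_buy(price=104, qty=2): fills=#7x#6:2@96; bids=[-] asks=[#6:4@96 #2:3@102]
After op 9 [order #8] limit_sell(price=100, qty=8): fills=none; bids=[-] asks=[#6:4@96 #8:8@100 #2:3@102]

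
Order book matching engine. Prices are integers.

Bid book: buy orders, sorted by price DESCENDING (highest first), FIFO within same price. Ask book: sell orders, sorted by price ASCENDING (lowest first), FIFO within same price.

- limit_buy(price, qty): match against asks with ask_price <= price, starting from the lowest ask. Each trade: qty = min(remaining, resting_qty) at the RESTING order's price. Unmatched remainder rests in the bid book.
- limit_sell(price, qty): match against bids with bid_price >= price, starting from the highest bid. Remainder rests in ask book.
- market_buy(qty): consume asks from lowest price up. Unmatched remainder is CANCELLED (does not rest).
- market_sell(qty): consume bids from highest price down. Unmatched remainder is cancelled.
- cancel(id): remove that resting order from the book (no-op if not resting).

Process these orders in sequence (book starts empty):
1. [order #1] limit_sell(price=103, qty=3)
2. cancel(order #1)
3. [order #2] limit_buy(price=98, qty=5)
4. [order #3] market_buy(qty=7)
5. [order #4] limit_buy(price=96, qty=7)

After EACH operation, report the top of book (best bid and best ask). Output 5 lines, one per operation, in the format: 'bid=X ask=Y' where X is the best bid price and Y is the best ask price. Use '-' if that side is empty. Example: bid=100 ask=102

After op 1 [order #1] limit_sell(price=103, qty=3): fills=none; bids=[-] asks=[#1:3@103]
After op 2 cancel(order #1): fills=none; bids=[-] asks=[-]
After op 3 [order #2] limit_buy(price=98, qty=5): fills=none; bids=[#2:5@98] asks=[-]
After op 4 [order #3] market_buy(qty=7): fills=none; bids=[#2:5@98] asks=[-]
After op 5 [order #4] limit_buy(price=96, qty=7): fills=none; bids=[#2:5@98 #4:7@96] asks=[-]

Answer: bid=- ask=103
bid=- ask=-
bid=98 ask=-
bid=98 ask=-
bid=98 ask=-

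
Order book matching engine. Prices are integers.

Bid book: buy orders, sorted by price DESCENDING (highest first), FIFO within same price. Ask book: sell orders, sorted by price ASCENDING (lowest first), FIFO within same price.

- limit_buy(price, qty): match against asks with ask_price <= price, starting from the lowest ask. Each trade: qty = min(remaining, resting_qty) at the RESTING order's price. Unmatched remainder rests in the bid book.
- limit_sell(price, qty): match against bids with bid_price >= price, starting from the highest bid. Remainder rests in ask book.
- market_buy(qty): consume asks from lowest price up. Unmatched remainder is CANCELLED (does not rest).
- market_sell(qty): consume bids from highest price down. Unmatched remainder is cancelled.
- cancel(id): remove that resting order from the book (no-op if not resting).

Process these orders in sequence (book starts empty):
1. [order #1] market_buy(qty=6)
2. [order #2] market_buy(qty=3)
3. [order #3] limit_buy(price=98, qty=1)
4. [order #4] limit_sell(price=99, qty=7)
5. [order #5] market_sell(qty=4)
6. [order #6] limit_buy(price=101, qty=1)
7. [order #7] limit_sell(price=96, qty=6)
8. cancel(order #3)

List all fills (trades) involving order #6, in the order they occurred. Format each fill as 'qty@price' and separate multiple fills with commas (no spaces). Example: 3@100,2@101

After op 1 [order #1] market_buy(qty=6): fills=none; bids=[-] asks=[-]
After op 2 [order #2] market_buy(qty=3): fills=none; bids=[-] asks=[-]
After op 3 [order #3] limit_buy(price=98, qty=1): fills=none; bids=[#3:1@98] asks=[-]
After op 4 [order #4] limit_sell(price=99, qty=7): fills=none; bids=[#3:1@98] asks=[#4:7@99]
After op 5 [order #5] market_sell(qty=4): fills=#3x#5:1@98; bids=[-] asks=[#4:7@99]
After op 6 [order #6] limit_buy(price=101, qty=1): fills=#6x#4:1@99; bids=[-] asks=[#4:6@99]
After op 7 [order #7] limit_sell(price=96, qty=6): fills=none; bids=[-] asks=[#7:6@96 #4:6@99]
After op 8 cancel(order #3): fills=none; bids=[-] asks=[#7:6@96 #4:6@99]

Answer: 1@99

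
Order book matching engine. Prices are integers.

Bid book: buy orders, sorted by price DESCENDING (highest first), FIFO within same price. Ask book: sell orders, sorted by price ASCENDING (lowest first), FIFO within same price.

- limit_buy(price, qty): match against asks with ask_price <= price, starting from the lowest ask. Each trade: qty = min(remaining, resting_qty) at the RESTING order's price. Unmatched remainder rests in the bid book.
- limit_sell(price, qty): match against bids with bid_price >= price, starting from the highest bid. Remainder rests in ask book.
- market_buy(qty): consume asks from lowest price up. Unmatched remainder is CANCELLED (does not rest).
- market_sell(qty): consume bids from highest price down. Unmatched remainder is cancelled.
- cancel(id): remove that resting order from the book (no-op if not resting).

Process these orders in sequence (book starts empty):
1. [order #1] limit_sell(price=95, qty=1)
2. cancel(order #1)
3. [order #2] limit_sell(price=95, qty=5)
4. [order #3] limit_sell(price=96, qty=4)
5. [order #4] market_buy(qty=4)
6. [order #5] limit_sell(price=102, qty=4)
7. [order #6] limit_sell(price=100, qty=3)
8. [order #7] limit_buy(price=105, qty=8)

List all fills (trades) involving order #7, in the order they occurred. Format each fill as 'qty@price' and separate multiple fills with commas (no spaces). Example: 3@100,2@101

After op 1 [order #1] limit_sell(price=95, qty=1): fills=none; bids=[-] asks=[#1:1@95]
After op 2 cancel(order #1): fills=none; bids=[-] asks=[-]
After op 3 [order #2] limit_sell(price=95, qty=5): fills=none; bids=[-] asks=[#2:5@95]
After op 4 [order #3] limit_sell(price=96, qty=4): fills=none; bids=[-] asks=[#2:5@95 #3:4@96]
After op 5 [order #4] market_buy(qty=4): fills=#4x#2:4@95; bids=[-] asks=[#2:1@95 #3:4@96]
After op 6 [order #5] limit_sell(price=102, qty=4): fills=none; bids=[-] asks=[#2:1@95 #3:4@96 #5:4@102]
After op 7 [order #6] limit_sell(price=100, qty=3): fills=none; bids=[-] asks=[#2:1@95 #3:4@96 #6:3@100 #5:4@102]
After op 8 [order #7] limit_buy(price=105, qty=8): fills=#7x#2:1@95 #7x#3:4@96 #7x#6:3@100; bids=[-] asks=[#5:4@102]

Answer: 1@95,4@96,3@100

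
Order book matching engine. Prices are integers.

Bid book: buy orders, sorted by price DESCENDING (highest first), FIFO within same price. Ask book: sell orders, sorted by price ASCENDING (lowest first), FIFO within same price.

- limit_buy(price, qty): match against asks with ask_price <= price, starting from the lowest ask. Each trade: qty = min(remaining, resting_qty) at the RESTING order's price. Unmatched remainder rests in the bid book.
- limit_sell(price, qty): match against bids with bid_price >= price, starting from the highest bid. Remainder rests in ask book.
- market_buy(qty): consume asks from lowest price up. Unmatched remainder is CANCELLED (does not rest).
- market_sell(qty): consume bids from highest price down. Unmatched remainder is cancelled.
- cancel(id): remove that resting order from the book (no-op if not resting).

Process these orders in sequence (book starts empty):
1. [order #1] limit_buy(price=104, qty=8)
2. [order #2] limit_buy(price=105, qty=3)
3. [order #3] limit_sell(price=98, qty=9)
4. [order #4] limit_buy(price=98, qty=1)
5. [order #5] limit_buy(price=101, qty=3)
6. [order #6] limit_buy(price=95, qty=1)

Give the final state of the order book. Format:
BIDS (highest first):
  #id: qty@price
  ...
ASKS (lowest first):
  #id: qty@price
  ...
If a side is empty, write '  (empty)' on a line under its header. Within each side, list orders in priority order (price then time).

Answer: BIDS (highest first):
  #1: 2@104
  #5: 3@101
  #4: 1@98
  #6: 1@95
ASKS (lowest first):
  (empty)

Derivation:
After op 1 [order #1] limit_buy(price=104, qty=8): fills=none; bids=[#1:8@104] asks=[-]
After op 2 [order #2] limit_buy(price=105, qty=3): fills=none; bids=[#2:3@105 #1:8@104] asks=[-]
After op 3 [order #3] limit_sell(price=98, qty=9): fills=#2x#3:3@105 #1x#3:6@104; bids=[#1:2@104] asks=[-]
After op 4 [order #4] limit_buy(price=98, qty=1): fills=none; bids=[#1:2@104 #4:1@98] asks=[-]
After op 5 [order #5] limit_buy(price=101, qty=3): fills=none; bids=[#1:2@104 #5:3@101 #4:1@98] asks=[-]
After op 6 [order #6] limit_buy(price=95, qty=1): fills=none; bids=[#1:2@104 #5:3@101 #4:1@98 #6:1@95] asks=[-]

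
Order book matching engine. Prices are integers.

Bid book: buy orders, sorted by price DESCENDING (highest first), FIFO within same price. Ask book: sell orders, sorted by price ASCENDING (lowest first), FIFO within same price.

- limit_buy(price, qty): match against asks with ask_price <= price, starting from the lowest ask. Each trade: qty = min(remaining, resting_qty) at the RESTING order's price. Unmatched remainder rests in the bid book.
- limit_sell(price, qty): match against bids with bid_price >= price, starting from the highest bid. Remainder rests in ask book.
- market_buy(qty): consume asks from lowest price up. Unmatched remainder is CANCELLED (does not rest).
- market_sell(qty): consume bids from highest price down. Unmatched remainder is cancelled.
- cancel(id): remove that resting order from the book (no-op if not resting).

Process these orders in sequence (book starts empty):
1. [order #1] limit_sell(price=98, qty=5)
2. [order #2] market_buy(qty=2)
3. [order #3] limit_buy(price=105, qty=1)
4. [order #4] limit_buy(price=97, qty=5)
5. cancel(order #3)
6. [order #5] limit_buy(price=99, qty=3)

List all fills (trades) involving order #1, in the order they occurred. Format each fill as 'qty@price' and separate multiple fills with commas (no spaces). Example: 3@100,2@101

Answer: 2@98,1@98,2@98

Derivation:
After op 1 [order #1] limit_sell(price=98, qty=5): fills=none; bids=[-] asks=[#1:5@98]
After op 2 [order #2] market_buy(qty=2): fills=#2x#1:2@98; bids=[-] asks=[#1:3@98]
After op 3 [order #3] limit_buy(price=105, qty=1): fills=#3x#1:1@98; bids=[-] asks=[#1:2@98]
After op 4 [order #4] limit_buy(price=97, qty=5): fills=none; bids=[#4:5@97] asks=[#1:2@98]
After op 5 cancel(order #3): fills=none; bids=[#4:5@97] asks=[#1:2@98]
After op 6 [order #5] limit_buy(price=99, qty=3): fills=#5x#1:2@98; bids=[#5:1@99 #4:5@97] asks=[-]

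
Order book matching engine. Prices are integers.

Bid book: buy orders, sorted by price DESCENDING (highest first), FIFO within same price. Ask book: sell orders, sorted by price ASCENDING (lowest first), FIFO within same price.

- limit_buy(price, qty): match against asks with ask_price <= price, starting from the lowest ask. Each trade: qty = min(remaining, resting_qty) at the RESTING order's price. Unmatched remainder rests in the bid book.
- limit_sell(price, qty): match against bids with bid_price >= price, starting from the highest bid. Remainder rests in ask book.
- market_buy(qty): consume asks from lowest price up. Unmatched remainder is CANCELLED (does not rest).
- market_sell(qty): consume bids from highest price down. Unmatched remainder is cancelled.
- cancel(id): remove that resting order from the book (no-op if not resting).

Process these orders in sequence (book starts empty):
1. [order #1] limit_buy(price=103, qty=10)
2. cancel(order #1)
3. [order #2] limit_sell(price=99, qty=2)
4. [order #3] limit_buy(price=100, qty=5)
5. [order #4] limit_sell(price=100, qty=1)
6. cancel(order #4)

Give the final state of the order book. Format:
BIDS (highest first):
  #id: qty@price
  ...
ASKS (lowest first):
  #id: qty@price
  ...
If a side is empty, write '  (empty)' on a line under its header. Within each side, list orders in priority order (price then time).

After op 1 [order #1] limit_buy(price=103, qty=10): fills=none; bids=[#1:10@103] asks=[-]
After op 2 cancel(order #1): fills=none; bids=[-] asks=[-]
After op 3 [order #2] limit_sell(price=99, qty=2): fills=none; bids=[-] asks=[#2:2@99]
After op 4 [order #3] limit_buy(price=100, qty=5): fills=#3x#2:2@99; bids=[#3:3@100] asks=[-]
After op 5 [order #4] limit_sell(price=100, qty=1): fills=#3x#4:1@100; bids=[#3:2@100] asks=[-]
After op 6 cancel(order #4): fills=none; bids=[#3:2@100] asks=[-]

Answer: BIDS (highest first):
  #3: 2@100
ASKS (lowest first):
  (empty)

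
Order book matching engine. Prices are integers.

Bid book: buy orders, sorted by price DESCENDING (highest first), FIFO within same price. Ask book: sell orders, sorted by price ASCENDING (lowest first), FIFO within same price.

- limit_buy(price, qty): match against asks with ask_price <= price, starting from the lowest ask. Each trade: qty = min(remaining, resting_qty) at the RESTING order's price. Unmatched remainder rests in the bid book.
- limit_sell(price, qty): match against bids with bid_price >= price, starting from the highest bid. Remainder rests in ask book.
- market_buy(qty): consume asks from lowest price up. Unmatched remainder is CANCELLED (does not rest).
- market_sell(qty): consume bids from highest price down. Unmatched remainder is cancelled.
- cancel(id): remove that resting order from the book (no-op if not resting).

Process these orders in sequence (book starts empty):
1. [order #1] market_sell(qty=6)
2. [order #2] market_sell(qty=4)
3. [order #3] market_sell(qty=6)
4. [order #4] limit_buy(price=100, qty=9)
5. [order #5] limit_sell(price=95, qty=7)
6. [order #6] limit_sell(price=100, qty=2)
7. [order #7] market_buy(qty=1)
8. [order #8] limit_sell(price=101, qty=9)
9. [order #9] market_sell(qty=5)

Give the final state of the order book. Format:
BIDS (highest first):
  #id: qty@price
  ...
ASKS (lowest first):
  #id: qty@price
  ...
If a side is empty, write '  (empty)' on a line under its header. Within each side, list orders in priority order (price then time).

After op 1 [order #1] market_sell(qty=6): fills=none; bids=[-] asks=[-]
After op 2 [order #2] market_sell(qty=4): fills=none; bids=[-] asks=[-]
After op 3 [order #3] market_sell(qty=6): fills=none; bids=[-] asks=[-]
After op 4 [order #4] limit_buy(price=100, qty=9): fills=none; bids=[#4:9@100] asks=[-]
After op 5 [order #5] limit_sell(price=95, qty=7): fills=#4x#5:7@100; bids=[#4:2@100] asks=[-]
After op 6 [order #6] limit_sell(price=100, qty=2): fills=#4x#6:2@100; bids=[-] asks=[-]
After op 7 [order #7] market_buy(qty=1): fills=none; bids=[-] asks=[-]
After op 8 [order #8] limit_sell(price=101, qty=9): fills=none; bids=[-] asks=[#8:9@101]
After op 9 [order #9] market_sell(qty=5): fills=none; bids=[-] asks=[#8:9@101]

Answer: BIDS (highest first):
  (empty)
ASKS (lowest first):
  #8: 9@101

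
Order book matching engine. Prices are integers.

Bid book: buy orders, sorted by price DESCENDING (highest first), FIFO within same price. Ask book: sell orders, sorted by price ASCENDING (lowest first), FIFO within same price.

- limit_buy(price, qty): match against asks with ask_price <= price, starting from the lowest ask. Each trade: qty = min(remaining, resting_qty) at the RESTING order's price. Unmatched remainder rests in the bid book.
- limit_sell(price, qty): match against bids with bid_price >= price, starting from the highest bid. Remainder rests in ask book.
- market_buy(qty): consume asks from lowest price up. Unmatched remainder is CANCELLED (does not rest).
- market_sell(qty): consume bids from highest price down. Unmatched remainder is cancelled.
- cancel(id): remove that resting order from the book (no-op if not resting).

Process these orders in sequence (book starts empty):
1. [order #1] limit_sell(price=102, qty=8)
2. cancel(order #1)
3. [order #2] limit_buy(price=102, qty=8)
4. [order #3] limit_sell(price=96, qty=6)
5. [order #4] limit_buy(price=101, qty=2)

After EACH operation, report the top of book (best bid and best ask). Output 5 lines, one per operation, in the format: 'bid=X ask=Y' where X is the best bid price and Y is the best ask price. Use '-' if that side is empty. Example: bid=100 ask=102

Answer: bid=- ask=102
bid=- ask=-
bid=102 ask=-
bid=102 ask=-
bid=102 ask=-

Derivation:
After op 1 [order #1] limit_sell(price=102, qty=8): fills=none; bids=[-] asks=[#1:8@102]
After op 2 cancel(order #1): fills=none; bids=[-] asks=[-]
After op 3 [order #2] limit_buy(price=102, qty=8): fills=none; bids=[#2:8@102] asks=[-]
After op 4 [order #3] limit_sell(price=96, qty=6): fills=#2x#3:6@102; bids=[#2:2@102] asks=[-]
After op 5 [order #4] limit_buy(price=101, qty=2): fills=none; bids=[#2:2@102 #4:2@101] asks=[-]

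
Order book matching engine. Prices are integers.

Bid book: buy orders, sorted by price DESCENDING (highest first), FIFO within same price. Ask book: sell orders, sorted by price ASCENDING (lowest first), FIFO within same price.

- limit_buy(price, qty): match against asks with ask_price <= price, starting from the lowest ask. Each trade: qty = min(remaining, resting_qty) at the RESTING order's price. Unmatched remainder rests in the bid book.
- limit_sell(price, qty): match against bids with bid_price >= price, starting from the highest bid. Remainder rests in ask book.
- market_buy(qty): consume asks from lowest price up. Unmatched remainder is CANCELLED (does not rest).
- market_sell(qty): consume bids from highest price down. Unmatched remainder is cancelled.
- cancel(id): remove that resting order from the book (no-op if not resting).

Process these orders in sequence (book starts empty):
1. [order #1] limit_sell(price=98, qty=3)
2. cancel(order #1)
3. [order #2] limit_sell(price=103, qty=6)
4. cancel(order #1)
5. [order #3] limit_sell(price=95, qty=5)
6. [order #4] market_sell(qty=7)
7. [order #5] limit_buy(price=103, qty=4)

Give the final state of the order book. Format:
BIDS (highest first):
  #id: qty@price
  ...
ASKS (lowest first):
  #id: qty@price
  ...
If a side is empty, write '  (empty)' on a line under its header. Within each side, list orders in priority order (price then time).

After op 1 [order #1] limit_sell(price=98, qty=3): fills=none; bids=[-] asks=[#1:3@98]
After op 2 cancel(order #1): fills=none; bids=[-] asks=[-]
After op 3 [order #2] limit_sell(price=103, qty=6): fills=none; bids=[-] asks=[#2:6@103]
After op 4 cancel(order #1): fills=none; bids=[-] asks=[#2:6@103]
After op 5 [order #3] limit_sell(price=95, qty=5): fills=none; bids=[-] asks=[#3:5@95 #2:6@103]
After op 6 [order #4] market_sell(qty=7): fills=none; bids=[-] asks=[#3:5@95 #2:6@103]
After op 7 [order #5] limit_buy(price=103, qty=4): fills=#5x#3:4@95; bids=[-] asks=[#3:1@95 #2:6@103]

Answer: BIDS (highest first):
  (empty)
ASKS (lowest first):
  #3: 1@95
  #2: 6@103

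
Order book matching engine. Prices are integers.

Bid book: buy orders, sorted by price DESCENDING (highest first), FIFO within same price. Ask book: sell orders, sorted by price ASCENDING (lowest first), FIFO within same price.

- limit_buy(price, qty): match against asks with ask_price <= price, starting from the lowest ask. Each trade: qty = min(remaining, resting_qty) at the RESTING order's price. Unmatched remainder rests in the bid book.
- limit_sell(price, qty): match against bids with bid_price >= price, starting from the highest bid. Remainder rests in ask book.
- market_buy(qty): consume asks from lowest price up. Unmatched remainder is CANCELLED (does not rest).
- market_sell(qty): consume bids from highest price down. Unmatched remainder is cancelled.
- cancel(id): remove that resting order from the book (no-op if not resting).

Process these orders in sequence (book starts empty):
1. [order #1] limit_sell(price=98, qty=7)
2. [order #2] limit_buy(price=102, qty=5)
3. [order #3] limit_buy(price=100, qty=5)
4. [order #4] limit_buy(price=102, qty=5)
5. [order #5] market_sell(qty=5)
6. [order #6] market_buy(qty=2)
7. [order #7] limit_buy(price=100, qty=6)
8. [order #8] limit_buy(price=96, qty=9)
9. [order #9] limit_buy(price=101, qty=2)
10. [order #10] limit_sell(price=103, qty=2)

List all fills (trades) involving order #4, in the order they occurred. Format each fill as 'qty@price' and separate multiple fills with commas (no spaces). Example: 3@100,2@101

After op 1 [order #1] limit_sell(price=98, qty=7): fills=none; bids=[-] asks=[#1:7@98]
After op 2 [order #2] limit_buy(price=102, qty=5): fills=#2x#1:5@98; bids=[-] asks=[#1:2@98]
After op 3 [order #3] limit_buy(price=100, qty=5): fills=#3x#1:2@98; bids=[#3:3@100] asks=[-]
After op 4 [order #4] limit_buy(price=102, qty=5): fills=none; bids=[#4:5@102 #3:3@100] asks=[-]
After op 5 [order #5] market_sell(qty=5): fills=#4x#5:5@102; bids=[#3:3@100] asks=[-]
After op 6 [order #6] market_buy(qty=2): fills=none; bids=[#3:3@100] asks=[-]
After op 7 [order #7] limit_buy(price=100, qty=6): fills=none; bids=[#3:3@100 #7:6@100] asks=[-]
After op 8 [order #8] limit_buy(price=96, qty=9): fills=none; bids=[#3:3@100 #7:6@100 #8:9@96] asks=[-]
After op 9 [order #9] limit_buy(price=101, qty=2): fills=none; bids=[#9:2@101 #3:3@100 #7:6@100 #8:9@96] asks=[-]
After op 10 [order #10] limit_sell(price=103, qty=2): fills=none; bids=[#9:2@101 #3:3@100 #7:6@100 #8:9@96] asks=[#10:2@103]

Answer: 5@102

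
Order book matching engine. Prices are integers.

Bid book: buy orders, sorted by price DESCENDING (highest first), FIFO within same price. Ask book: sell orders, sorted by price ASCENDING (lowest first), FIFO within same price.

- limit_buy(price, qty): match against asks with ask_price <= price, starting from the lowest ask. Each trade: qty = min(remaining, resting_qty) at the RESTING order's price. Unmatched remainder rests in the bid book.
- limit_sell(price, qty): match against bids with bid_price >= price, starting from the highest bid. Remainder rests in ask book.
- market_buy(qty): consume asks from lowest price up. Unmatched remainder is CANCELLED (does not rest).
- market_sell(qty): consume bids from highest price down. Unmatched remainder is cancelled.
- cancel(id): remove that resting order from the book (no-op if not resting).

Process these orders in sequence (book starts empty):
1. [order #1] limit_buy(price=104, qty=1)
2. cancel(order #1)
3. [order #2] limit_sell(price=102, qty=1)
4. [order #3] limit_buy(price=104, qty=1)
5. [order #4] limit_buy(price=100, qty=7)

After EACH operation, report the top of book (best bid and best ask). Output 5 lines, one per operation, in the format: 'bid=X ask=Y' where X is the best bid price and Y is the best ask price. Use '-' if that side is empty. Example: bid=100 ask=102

Answer: bid=104 ask=-
bid=- ask=-
bid=- ask=102
bid=- ask=-
bid=100 ask=-

Derivation:
After op 1 [order #1] limit_buy(price=104, qty=1): fills=none; bids=[#1:1@104] asks=[-]
After op 2 cancel(order #1): fills=none; bids=[-] asks=[-]
After op 3 [order #2] limit_sell(price=102, qty=1): fills=none; bids=[-] asks=[#2:1@102]
After op 4 [order #3] limit_buy(price=104, qty=1): fills=#3x#2:1@102; bids=[-] asks=[-]
After op 5 [order #4] limit_buy(price=100, qty=7): fills=none; bids=[#4:7@100] asks=[-]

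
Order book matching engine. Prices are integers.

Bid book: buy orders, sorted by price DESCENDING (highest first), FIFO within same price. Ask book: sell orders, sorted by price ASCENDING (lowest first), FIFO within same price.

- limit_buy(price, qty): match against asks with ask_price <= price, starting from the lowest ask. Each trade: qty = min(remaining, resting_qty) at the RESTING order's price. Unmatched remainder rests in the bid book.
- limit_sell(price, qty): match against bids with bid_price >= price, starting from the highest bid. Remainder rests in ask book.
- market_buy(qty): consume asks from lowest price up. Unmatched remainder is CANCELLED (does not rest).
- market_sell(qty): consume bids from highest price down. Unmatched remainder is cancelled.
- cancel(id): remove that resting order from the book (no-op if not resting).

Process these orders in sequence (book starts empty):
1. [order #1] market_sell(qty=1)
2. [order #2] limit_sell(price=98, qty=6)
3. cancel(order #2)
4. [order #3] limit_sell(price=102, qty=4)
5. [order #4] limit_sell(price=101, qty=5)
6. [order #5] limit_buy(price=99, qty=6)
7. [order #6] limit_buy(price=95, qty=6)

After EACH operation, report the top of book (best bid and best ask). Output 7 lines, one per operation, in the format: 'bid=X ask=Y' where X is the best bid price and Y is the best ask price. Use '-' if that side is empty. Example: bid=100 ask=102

After op 1 [order #1] market_sell(qty=1): fills=none; bids=[-] asks=[-]
After op 2 [order #2] limit_sell(price=98, qty=6): fills=none; bids=[-] asks=[#2:6@98]
After op 3 cancel(order #2): fills=none; bids=[-] asks=[-]
After op 4 [order #3] limit_sell(price=102, qty=4): fills=none; bids=[-] asks=[#3:4@102]
After op 5 [order #4] limit_sell(price=101, qty=5): fills=none; bids=[-] asks=[#4:5@101 #3:4@102]
After op 6 [order #5] limit_buy(price=99, qty=6): fills=none; bids=[#5:6@99] asks=[#4:5@101 #3:4@102]
After op 7 [order #6] limit_buy(price=95, qty=6): fills=none; bids=[#5:6@99 #6:6@95] asks=[#4:5@101 #3:4@102]

Answer: bid=- ask=-
bid=- ask=98
bid=- ask=-
bid=- ask=102
bid=- ask=101
bid=99 ask=101
bid=99 ask=101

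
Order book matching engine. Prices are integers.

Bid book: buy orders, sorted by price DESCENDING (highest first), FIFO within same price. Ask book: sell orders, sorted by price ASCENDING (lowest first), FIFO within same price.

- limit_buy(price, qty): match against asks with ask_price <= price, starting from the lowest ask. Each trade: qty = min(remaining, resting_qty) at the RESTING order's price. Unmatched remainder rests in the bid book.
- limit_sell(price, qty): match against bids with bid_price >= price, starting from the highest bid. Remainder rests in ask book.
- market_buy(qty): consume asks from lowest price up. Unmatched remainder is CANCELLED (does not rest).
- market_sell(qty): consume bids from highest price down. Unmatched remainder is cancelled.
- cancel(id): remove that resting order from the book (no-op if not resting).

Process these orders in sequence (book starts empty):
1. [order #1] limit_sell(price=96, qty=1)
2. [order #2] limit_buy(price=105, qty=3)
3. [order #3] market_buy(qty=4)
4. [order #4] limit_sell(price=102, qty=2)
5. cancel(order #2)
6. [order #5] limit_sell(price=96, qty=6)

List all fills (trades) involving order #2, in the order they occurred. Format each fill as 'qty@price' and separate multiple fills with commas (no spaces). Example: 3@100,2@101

Answer: 1@96,2@105

Derivation:
After op 1 [order #1] limit_sell(price=96, qty=1): fills=none; bids=[-] asks=[#1:1@96]
After op 2 [order #2] limit_buy(price=105, qty=3): fills=#2x#1:1@96; bids=[#2:2@105] asks=[-]
After op 3 [order #3] market_buy(qty=4): fills=none; bids=[#2:2@105] asks=[-]
After op 4 [order #4] limit_sell(price=102, qty=2): fills=#2x#4:2@105; bids=[-] asks=[-]
After op 5 cancel(order #2): fills=none; bids=[-] asks=[-]
After op 6 [order #5] limit_sell(price=96, qty=6): fills=none; bids=[-] asks=[#5:6@96]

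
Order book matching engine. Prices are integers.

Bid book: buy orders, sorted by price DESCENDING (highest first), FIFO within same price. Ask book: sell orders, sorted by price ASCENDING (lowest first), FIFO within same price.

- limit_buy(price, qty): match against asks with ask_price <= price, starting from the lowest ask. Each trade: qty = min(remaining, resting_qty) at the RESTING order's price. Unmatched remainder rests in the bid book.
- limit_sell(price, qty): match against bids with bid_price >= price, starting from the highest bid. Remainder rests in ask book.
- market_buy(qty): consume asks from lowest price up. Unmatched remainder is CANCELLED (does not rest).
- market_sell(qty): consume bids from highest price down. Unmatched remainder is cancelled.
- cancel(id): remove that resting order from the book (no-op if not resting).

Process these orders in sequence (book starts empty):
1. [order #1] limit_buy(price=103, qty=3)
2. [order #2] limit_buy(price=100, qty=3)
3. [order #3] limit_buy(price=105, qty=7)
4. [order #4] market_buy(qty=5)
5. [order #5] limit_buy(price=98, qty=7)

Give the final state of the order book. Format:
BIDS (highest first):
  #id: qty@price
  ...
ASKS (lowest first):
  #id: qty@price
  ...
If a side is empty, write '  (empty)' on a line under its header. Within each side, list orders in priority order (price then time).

After op 1 [order #1] limit_buy(price=103, qty=3): fills=none; bids=[#1:3@103] asks=[-]
After op 2 [order #2] limit_buy(price=100, qty=3): fills=none; bids=[#1:3@103 #2:3@100] asks=[-]
After op 3 [order #3] limit_buy(price=105, qty=7): fills=none; bids=[#3:7@105 #1:3@103 #2:3@100] asks=[-]
After op 4 [order #4] market_buy(qty=5): fills=none; bids=[#3:7@105 #1:3@103 #2:3@100] asks=[-]
After op 5 [order #5] limit_buy(price=98, qty=7): fills=none; bids=[#3:7@105 #1:3@103 #2:3@100 #5:7@98] asks=[-]

Answer: BIDS (highest first):
  #3: 7@105
  #1: 3@103
  #2: 3@100
  #5: 7@98
ASKS (lowest first):
  (empty)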